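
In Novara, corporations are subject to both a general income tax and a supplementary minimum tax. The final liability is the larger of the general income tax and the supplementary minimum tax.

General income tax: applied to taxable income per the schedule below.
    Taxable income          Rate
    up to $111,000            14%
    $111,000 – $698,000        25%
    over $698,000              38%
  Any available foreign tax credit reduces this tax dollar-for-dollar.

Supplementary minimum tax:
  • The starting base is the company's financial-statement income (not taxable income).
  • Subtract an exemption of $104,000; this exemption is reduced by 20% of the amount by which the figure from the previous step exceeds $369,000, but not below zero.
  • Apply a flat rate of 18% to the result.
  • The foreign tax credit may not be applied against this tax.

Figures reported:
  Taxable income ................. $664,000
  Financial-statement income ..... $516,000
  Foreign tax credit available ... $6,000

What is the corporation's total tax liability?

$147,790

General income tax:
  $111,000 × 14% = $15,540
  $553,000 × 25% = $138,250
  → $153,790
  Less foreign tax credit $6,000 → $147,790

Supplementary minimum tax:
  Base (financial-statement income): $516,000
  Exemption: $104,000 − 20% × ($516,000 − $369,000) = $104,000 − $29,400 = $74,600
  Base: $516,000 − $74,600 = $441,400
  $441,400 × 18% = $79,452

$147,790 > $79,452, so the general income tax governs.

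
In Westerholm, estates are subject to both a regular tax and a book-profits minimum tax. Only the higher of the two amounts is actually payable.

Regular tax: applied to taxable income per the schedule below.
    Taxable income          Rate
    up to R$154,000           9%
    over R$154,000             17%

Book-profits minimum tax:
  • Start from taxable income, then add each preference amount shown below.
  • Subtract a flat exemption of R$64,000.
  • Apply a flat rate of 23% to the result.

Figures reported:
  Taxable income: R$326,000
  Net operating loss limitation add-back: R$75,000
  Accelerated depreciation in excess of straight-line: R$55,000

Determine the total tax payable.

Book-profits minimum tax:
  Adjusted income: R$326,000 + R$75,000 + R$55,000 = R$456,000
  Less exemption R$64,000 → base R$392,000
  R$392,000 × 23% = R$90,160

Regular tax:
  R$154,000 × 9% = R$13,860
  R$172,000 × 17% = R$29,240
  → R$43,100

R$90,160 > R$43,100, so the book-profits minimum tax is the binding amount.

R$90,160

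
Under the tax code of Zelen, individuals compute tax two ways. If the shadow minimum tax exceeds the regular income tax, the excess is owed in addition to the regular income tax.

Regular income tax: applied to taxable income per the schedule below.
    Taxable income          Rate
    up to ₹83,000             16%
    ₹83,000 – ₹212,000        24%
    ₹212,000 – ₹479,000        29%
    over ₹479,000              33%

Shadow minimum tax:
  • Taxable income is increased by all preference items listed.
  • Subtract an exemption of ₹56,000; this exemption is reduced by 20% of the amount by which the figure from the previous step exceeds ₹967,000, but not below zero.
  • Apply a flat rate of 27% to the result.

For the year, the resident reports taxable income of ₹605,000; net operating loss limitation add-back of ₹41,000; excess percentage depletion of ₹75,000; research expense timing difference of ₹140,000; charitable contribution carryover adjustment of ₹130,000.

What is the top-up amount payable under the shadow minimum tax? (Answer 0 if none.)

₹90,496

Shadow minimum tax:
  Adjusted income: ₹605,000 + ₹41,000 + ₹75,000 + ₹140,000 + ₹130,000 = ₹991,000
  Exemption: ₹56,000 − 20% × (₹991,000 − ₹967,000) = ₹56,000 − ₹4,800 = ₹51,200
  Base: ₹991,000 − ₹51,200 = ₹939,800
  ₹939,800 × 27% = ₹253,746

Regular income tax:
  ₹83,000 × 16% = ₹13,280
  ₹129,000 × 24% = ₹30,960
  ₹267,000 × 29% = ₹77,430
  ₹126,000 × 33% = ₹41,580
  → ₹163,250

Excess of shadow minimum tax over regular income tax: ₹253,746 − ₹163,250 = ₹90,496.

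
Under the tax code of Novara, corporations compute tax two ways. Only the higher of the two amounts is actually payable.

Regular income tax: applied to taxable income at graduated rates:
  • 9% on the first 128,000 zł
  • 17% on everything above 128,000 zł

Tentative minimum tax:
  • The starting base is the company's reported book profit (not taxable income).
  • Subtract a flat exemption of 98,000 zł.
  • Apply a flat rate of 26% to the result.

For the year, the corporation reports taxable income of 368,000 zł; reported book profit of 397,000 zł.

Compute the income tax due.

Regular income tax:
  128,000 zł × 9% = 11,520 zł
  240,000 zł × 17% = 40,800 zł
  → 52,320 zł

Tentative minimum tax:
  Base (reported book profit): 397,000 zł
  Less exemption 98,000 zł → base 299,000 zł
  299,000 zł × 26% = 77,740 zł

77,740 zł > 52,320 zł, so the tentative minimum tax is the binding amount.

77,740 zł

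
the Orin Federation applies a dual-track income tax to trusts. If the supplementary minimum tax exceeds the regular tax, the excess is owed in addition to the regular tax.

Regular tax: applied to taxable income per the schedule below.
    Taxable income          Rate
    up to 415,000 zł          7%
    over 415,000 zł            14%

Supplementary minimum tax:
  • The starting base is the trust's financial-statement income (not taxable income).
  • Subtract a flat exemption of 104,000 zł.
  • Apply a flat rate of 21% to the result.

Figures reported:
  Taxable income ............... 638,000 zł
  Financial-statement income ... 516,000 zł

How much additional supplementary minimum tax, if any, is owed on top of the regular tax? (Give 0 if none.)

Regular tax:
  415,000 zł × 7% = 29,050 zł
  223,000 zł × 14% = 31,220 zł
  → 60,270 zł

Supplementary minimum tax:
  Base (financial-statement income): 516,000 zł
  Less exemption 104,000 zł → base 412,000 zł
  412,000 zł × 21% = 86,520 zł

Excess of supplementary minimum tax over regular tax: 86,520 zł − 60,270 zł = 26,250 zł.

26,250 zł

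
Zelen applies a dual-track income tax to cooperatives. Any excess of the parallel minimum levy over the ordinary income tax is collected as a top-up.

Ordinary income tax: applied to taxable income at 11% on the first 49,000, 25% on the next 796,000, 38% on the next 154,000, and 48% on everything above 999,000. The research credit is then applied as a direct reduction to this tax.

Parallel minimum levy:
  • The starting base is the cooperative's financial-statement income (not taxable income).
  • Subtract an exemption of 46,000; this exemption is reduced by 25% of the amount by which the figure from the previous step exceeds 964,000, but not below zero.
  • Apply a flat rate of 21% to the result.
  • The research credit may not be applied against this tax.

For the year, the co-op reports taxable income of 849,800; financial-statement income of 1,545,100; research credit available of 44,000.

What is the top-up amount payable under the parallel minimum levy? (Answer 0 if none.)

Ordinary income tax:
  49,000 × 11% = 5,390
  796,000 × 25% = 199,000
  4,800 × 38% = 1,824
  → 206,214
  Less research credit 44,000 → 162,214

Parallel minimum levy:
  Base (financial-statement income): 1,545,100
  Exemption: 25% × (1,545,100 − 964,000) = 145,275 ≥ 46,000, so the exemption is fully phased out
  Base: 1,545,100 − 0 = 1,545,100
  1,545,100 × 21% = 324,471

Excess of parallel minimum levy over ordinary income tax: 324,471 − 162,214 = 162,257.

162,257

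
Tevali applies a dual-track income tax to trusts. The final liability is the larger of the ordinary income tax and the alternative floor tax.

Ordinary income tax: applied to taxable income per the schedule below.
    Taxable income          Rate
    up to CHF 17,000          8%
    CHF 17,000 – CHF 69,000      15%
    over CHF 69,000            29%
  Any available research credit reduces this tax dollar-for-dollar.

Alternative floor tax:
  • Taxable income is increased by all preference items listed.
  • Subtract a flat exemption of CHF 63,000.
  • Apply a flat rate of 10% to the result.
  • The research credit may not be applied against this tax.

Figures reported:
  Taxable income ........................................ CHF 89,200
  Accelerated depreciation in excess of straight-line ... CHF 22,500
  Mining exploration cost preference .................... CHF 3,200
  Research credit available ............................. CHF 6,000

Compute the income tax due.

Alternative floor tax:
  Adjusted income: CHF 89,200 + CHF 22,500 + CHF 3,200 = CHF 114,900
  Less exemption CHF 63,000 → base CHF 51,900
  CHF 51,900 × 10% = CHF 5,190

Ordinary income tax:
  CHF 17,000 × 8% = CHF 1,360
  CHF 52,000 × 15% = CHF 7,800
  CHF 20,200 × 29% = CHF 5,858
  → CHF 15,018
  Less research credit CHF 6,000 → CHF 9,018

CHF 9,018 > CHF 5,190, so the ordinary income tax governs.

CHF 9,018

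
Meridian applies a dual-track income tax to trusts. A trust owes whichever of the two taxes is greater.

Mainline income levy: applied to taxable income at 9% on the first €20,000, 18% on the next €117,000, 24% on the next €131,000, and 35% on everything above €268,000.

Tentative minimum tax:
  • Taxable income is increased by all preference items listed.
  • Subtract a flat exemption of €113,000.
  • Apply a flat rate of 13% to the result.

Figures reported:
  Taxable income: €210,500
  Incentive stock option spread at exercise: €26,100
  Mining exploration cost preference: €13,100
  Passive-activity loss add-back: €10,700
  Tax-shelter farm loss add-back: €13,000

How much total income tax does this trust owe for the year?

Tentative minimum tax:
  Adjusted income: €210,500 + €26,100 + €13,100 + €10,700 + €13,000 = €273,400
  Less exemption €113,000 → base €160,400
  €160,400 × 13% = €20,852

Mainline income levy:
  €20,000 × 9% = €1,800
  €117,000 × 18% = €21,060
  €73,500 × 24% = €17,640
  → €40,500

€40,500 > €20,852, so the mainline income levy governs.

€40,500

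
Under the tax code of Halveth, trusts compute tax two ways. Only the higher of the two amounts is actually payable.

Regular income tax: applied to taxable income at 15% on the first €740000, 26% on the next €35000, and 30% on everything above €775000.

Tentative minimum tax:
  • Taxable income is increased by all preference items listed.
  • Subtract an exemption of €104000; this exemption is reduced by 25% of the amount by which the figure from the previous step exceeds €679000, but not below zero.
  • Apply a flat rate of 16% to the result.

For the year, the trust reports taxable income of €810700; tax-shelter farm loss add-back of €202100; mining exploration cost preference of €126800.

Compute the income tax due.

€182336

Tentative minimum tax:
  Adjusted income: €810700 + €202100 + €126800 = €1139600
  Exemption: 25% × (€1139600 − €679000) = €115150 ≥ €104000, so the exemption is fully phased out
  Base: €1139600 − €0 = €1139600
  €1139600 × 16% = €182336

Regular income tax:
  €740000 × 15% = €111000
  €35000 × 26% = €9100
  €35700 × 30% = €10710
  → €130810

€182336 > €130810, so the tentative minimum tax is the binding amount.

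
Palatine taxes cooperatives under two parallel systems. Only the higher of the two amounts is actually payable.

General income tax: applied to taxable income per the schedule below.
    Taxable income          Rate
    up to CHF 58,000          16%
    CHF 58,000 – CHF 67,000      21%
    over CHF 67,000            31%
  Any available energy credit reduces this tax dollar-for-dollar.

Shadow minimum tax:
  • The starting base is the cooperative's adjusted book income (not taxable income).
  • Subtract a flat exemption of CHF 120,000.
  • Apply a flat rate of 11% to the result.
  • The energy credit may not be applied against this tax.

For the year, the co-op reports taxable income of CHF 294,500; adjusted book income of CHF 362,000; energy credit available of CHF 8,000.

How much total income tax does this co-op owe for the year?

CHF 73,695

General income tax:
  CHF 58,000 × 16% = CHF 9,280
  CHF 9,000 × 21% = CHF 1,890
  CHF 227,500 × 31% = CHF 70,525
  → CHF 81,695
  Less energy credit CHF 8,000 → CHF 73,695

Shadow minimum tax:
  Base (adjusted book income): CHF 362,000
  Less exemption CHF 120,000 → base CHF 242,000
  CHF 242,000 × 11% = CHF 26,620

CHF 73,695 > CHF 26,620, so the general income tax governs.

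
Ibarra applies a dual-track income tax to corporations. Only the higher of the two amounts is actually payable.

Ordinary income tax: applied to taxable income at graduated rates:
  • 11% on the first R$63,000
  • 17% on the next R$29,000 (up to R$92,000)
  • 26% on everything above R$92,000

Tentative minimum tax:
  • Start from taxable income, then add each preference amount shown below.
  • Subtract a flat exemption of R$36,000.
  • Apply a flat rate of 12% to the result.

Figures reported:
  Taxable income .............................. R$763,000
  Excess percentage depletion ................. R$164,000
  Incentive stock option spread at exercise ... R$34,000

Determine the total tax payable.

R$186,320

Tentative minimum tax:
  Adjusted income: R$763,000 + R$164,000 + R$34,000 = R$961,000
  Less exemption R$36,000 → base R$925,000
  R$925,000 × 12% = R$111,000

Ordinary income tax:
  R$63,000 × 11% = R$6,930
  R$29,000 × 17% = R$4,930
  R$671,000 × 26% = R$174,460
  → R$186,320

R$186,320 > R$111,000, so the ordinary income tax governs.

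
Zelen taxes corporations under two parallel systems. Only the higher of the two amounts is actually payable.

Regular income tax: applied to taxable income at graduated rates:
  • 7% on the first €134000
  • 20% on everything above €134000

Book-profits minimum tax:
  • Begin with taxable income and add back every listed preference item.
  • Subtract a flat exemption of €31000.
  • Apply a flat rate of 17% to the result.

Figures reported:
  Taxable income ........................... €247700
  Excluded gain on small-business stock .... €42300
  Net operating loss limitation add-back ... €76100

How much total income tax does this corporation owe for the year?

€56967

Regular income tax:
  €134000 × 7% = €9380
  €113700 × 20% = €22740
  → €32120

Book-profits minimum tax:
  Adjusted income: €247700 + €42300 + €76100 = €366100
  Less exemption €31000 → base €335100
  €335100 × 17% = €56967

€56967 > €32120, so the book-profits minimum tax is the binding amount.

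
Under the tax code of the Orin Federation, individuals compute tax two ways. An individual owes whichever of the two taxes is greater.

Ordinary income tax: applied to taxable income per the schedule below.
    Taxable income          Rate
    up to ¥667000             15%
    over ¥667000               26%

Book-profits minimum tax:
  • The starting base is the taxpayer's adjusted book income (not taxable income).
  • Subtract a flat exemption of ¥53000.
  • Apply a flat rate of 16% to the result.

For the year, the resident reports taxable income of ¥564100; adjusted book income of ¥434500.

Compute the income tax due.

Book-profits minimum tax:
  Base (adjusted book income): ¥434500
  Less exemption ¥53000 → base ¥381500
  ¥381500 × 16% = ¥61040

Ordinary income tax:
  ¥564100 × 15% = ¥84615

¥84615 > ¥61040, so the ordinary income tax governs.

¥84615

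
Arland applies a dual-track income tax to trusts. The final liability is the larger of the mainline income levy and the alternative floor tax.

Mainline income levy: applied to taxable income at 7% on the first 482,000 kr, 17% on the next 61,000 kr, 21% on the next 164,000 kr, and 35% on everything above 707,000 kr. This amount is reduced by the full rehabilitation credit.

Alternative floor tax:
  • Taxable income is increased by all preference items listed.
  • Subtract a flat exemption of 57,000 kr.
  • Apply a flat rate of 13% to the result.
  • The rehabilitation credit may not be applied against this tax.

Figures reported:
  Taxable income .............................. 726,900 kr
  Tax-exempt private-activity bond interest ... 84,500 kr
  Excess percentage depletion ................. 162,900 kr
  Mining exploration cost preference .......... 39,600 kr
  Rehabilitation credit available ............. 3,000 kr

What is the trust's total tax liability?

Alternative floor tax:
  Adjusted income: 726,900 kr + 84,500 kr + 162,900 kr + 39,600 kr = 1,013,900 kr
  Less exemption 57,000 kr → base 956,900 kr
  956,900 kr × 13% = 124,397 kr

Mainline income levy:
  482,000 kr × 7% = 33,740 kr
  61,000 kr × 17% = 10,370 kr
  164,000 kr × 21% = 34,440 kr
  19,900 kr × 35% = 6,965 kr
  → 85,515 kr
  Less rehabilitation credit 3,000 kr → 82,515 kr

124,397 kr > 82,515 kr, so the alternative floor tax is the binding amount.

124,397 kr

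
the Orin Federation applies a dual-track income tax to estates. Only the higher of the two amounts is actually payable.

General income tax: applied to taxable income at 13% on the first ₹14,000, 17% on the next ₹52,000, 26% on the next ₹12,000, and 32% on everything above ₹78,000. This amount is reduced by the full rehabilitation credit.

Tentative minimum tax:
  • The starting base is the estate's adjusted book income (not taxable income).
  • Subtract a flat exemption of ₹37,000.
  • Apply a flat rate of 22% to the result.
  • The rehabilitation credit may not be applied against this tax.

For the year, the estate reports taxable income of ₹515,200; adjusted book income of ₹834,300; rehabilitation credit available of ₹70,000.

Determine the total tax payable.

₹175,406

General income tax:
  ₹14,000 × 13% = ₹1,820
  ₹52,000 × 17% = ₹8,840
  ₹12,000 × 26% = ₹3,120
  ₹437,200 × 32% = ₹139,904
  → ₹153,684
  Less rehabilitation credit ₹70,000 → ₹83,684

Tentative minimum tax:
  Base (adjusted book income): ₹834,300
  Less exemption ₹37,000 → base ₹797,300
  ₹797,300 × 22% = ₹175,406

₹175,406 > ₹83,684, so the tentative minimum tax is the binding amount.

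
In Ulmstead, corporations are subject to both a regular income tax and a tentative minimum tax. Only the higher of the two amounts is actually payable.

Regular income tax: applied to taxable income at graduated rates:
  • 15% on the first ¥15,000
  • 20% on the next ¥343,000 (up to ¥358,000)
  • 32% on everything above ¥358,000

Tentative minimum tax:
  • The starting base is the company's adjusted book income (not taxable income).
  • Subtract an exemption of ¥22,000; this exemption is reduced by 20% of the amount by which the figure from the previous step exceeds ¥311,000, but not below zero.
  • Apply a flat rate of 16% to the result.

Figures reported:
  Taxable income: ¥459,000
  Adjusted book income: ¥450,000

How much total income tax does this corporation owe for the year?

Regular income tax:
  ¥15,000 × 15% = ¥2,250
  ¥343,000 × 20% = ¥68,600
  ¥101,000 × 32% = ¥32,320
  → ¥103,170

Tentative minimum tax:
  Base (adjusted book income): ¥450,000
  Exemption: 20% × (¥450,000 − ¥311,000) = ¥27,800 ≥ ¥22,000, so the exemption is fully phased out
  Base: ¥450,000 − ¥0 = ¥450,000
  ¥450,000 × 16% = ¥72,000

¥103,170 > ¥72,000, so the regular income tax governs.

¥103,170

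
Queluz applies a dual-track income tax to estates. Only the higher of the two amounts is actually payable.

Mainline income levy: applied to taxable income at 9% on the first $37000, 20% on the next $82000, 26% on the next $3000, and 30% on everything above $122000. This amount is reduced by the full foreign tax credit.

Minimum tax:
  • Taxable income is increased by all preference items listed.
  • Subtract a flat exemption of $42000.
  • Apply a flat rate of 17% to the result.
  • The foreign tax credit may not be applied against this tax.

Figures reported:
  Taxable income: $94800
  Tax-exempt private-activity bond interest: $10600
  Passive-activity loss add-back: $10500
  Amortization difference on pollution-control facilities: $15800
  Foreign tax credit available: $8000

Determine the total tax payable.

Minimum tax:
  Adjusted income: $94800 + $10600 + $10500 + $15800 = $131700
  Less exemption $42000 → base $89700
  $89700 × 17% = $15249

Mainline income levy:
  $37000 × 9% = $3330
  $57800 × 20% = $11560
  → $14890
  Less foreign tax credit $8000 → $6890

$15249 > $6890, so the minimum tax is the binding amount.

$15249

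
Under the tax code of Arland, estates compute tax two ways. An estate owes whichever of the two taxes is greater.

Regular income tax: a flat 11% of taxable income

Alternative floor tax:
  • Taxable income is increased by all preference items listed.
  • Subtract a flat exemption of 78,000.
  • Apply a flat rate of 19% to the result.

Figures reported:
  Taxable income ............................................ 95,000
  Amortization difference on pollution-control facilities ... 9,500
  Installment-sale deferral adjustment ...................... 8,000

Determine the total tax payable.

Regular income tax:
  95,000 × 11% = 10,450

Alternative floor tax:
  Adjusted income: 95,000 + 9,500 + 8,000 = 112,500
  Less exemption 78,000 → base 34,500
  34,500 × 19% = 6,555

10,450 > 6,555, so the regular income tax governs.

10,450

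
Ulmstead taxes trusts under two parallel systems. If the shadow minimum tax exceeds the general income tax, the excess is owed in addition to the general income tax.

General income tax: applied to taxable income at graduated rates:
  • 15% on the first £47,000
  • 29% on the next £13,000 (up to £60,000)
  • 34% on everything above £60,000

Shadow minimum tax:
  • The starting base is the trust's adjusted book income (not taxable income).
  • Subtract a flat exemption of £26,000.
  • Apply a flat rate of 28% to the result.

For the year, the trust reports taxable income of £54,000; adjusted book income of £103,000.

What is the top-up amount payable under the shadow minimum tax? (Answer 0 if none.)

£12,480

General income tax:
  £47,000 × 15% = £7,050
  £7,000 × 29% = £2,030
  → £9,080

Shadow minimum tax:
  Base (adjusted book income): £103,000
  Less exemption £26,000 → base £77,000
  £77,000 × 28% = £21,560

Excess of shadow minimum tax over general income tax: £21,560 − £9,080 = £12,480.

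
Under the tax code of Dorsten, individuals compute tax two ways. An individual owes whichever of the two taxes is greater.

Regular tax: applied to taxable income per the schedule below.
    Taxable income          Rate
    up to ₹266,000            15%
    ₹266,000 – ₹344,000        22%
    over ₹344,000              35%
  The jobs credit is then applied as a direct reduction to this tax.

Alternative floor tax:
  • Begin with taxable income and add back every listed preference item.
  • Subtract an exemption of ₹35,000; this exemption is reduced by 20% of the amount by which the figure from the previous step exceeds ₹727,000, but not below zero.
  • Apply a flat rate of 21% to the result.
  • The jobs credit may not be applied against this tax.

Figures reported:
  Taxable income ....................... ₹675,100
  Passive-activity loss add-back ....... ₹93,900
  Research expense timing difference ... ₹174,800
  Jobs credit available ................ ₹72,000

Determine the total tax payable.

Regular tax:
  ₹266,000 × 15% = ₹39,900
  ₹78,000 × 22% = ₹17,160
  ₹331,100 × 35% = ₹115,885
  → ₹172,945
  Less jobs credit ₹72,000 → ₹100,945

Alternative floor tax:
  Adjusted income: ₹675,100 + ₹93,900 + ₹174,800 = ₹943,800
  Exemption: 20% × (₹943,800 − ₹727,000) = ₹43,360 ≥ ₹35,000, so the exemption is fully phased out
  Base: ₹943,800 − ₹0 = ₹943,800
  ₹943,800 × 21% = ₹198,198

₹198,198 > ₹100,945, so the alternative floor tax is the binding amount.

₹198,198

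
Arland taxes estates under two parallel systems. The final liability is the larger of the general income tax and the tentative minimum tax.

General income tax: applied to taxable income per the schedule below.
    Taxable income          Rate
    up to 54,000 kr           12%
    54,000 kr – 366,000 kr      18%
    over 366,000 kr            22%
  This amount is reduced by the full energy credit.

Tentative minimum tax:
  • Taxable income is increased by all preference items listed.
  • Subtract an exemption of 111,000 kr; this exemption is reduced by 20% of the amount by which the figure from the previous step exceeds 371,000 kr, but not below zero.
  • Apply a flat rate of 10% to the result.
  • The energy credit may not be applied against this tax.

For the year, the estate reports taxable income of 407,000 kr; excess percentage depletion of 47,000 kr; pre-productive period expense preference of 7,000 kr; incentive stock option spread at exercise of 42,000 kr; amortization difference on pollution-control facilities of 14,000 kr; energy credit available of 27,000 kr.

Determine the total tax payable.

Tentative minimum tax:
  Adjusted income: 407,000 kr + 47,000 kr + 7,000 kr + 42,000 kr + 14,000 kr = 517,000 kr
  Exemption: 111,000 kr − 20% × (517,000 kr − 371,000 kr) = 111,000 kr − 29,200 kr = 81,800 kr
  Base: 517,000 kr − 81,800 kr = 435,200 kr
  435,200 kr × 10% = 43,520 kr

General income tax:
  54,000 kr × 12% = 6,480 kr
  312,000 kr × 18% = 56,160 kr
  41,000 kr × 22% = 9,020 kr
  → 71,660 kr
  Less energy credit 27,000 kr → 44,660 kr

44,660 kr > 43,520 kr, so the general income tax governs.

44,660 kr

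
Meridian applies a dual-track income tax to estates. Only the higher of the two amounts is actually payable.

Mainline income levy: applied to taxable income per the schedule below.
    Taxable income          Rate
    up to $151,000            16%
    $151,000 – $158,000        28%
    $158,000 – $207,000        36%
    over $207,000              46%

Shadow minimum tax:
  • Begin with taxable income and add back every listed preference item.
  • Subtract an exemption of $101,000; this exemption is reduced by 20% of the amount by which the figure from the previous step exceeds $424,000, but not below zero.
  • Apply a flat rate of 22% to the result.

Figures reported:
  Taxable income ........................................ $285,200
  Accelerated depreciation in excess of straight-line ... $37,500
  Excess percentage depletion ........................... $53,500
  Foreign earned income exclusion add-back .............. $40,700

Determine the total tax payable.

Mainline income levy:
  $151,000 × 16% = $24,160
  $7,000 × 28% = $1,960
  $49,000 × 36% = $17,640
  $78,200 × 46% = $35,972
  → $79,732

Shadow minimum tax:
  Adjusted income: $285,200 + $37,500 + $53,500 + $40,700 = $416,900
  Exemption: $416,900 ≤ $424,000, so full $101,000 applies
  Base: $416,900 − $101,000 = $315,900
  $315,900 × 22% = $69,498

$79,732 > $69,498, so the mainline income levy governs.

$79,732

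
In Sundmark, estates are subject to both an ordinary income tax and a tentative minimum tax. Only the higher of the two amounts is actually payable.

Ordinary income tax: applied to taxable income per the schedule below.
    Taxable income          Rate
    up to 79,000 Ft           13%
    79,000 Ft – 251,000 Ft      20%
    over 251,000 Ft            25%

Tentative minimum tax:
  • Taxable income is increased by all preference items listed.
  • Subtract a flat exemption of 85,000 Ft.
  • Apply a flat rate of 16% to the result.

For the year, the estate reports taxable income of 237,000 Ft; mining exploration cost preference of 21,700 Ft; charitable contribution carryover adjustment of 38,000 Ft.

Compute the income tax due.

41,870 Ft

Ordinary income tax:
  79,000 Ft × 13% = 10,270 Ft
  158,000 Ft × 20% = 31,600 Ft
  → 41,870 Ft

Tentative minimum tax:
  Adjusted income: 237,000 Ft + 21,700 Ft + 38,000 Ft = 296,700 Ft
  Less exemption 85,000 Ft → base 211,700 Ft
  211,700 Ft × 16% = 33,872 Ft

41,870 Ft > 33,872 Ft, so the ordinary income tax governs.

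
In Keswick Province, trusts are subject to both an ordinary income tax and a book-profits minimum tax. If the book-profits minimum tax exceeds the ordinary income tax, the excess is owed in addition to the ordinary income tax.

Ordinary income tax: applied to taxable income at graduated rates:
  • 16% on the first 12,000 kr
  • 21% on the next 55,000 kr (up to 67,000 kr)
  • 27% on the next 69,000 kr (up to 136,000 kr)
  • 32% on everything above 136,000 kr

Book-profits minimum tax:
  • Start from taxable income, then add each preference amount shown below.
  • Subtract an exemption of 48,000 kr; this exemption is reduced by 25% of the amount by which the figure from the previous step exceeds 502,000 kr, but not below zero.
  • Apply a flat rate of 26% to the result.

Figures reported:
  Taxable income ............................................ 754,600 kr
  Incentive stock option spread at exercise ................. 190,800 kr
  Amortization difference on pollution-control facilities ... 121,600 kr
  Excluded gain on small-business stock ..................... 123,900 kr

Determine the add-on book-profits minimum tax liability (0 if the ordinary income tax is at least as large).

Ordinary income tax:
  12,000 kr × 16% = 1,920 kr
  55,000 kr × 21% = 11,550 kr
  69,000 kr × 27% = 18,630 kr
  618,600 kr × 32% = 197,952 kr
  → 230,052 kr

Book-profits minimum tax:
  Adjusted income: 754,600 kr + 190,800 kr + 121,600 kr + 123,900 kr = 1,190,900 kr
  Exemption: 25% × (1,190,900 kr − 502,000 kr) = 172,225 kr ≥ 48,000 kr, so the exemption is fully phased out
  Base: 1,190,900 kr − 0 kr = 1,190,900 kr
  1,190,900 kr × 26% = 309,634 kr

Excess of book-profits minimum tax over ordinary income tax: 309,634 kr − 230,052 kr = 79,582 kr.

79,582 kr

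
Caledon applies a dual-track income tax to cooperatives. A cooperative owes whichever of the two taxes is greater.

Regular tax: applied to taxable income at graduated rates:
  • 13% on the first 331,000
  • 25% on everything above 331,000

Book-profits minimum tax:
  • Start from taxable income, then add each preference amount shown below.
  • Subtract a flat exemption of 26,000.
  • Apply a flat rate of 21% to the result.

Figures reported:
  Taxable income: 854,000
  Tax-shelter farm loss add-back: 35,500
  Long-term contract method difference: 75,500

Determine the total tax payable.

197,190

Regular tax:
  331,000 × 13% = 43,030
  523,000 × 25% = 130,750
  → 173,780

Book-profits minimum tax:
  Adjusted income: 854,000 + 35,500 + 75,500 = 965,000
  Less exemption 26,000 → base 939,000
  939,000 × 21% = 197,190

197,190 > 173,780, so the book-profits minimum tax is the binding amount.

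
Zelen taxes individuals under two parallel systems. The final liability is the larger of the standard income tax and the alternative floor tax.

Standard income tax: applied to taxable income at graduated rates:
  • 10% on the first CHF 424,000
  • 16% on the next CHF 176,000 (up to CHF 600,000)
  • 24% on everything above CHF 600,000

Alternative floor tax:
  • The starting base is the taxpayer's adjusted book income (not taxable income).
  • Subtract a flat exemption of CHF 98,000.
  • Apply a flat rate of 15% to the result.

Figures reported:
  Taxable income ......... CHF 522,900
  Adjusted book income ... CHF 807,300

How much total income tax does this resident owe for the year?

Standard income tax:
  CHF 424,000 × 10% = CHF 42,400
  CHF 98,900 × 16% = CHF 15,824
  → CHF 58,224

Alternative floor tax:
  Base (adjusted book income): CHF 807,300
  Less exemption CHF 98,000 → base CHF 709,300
  CHF 709,300 × 15% = CHF 106,395

CHF 106,395 > CHF 58,224, so the alternative floor tax is the binding amount.

CHF 106,395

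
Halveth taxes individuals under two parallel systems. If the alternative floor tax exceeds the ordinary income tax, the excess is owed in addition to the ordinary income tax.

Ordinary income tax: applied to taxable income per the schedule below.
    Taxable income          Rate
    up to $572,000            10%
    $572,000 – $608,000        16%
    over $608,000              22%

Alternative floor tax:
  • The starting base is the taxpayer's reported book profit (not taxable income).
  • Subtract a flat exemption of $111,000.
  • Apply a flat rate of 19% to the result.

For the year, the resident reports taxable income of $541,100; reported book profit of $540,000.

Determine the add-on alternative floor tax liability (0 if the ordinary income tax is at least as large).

Alternative floor tax:
  Base (reported book profit): $540,000
  Less exemption $111,000 → base $429,000
  $429,000 × 19% = $81,510

Ordinary income tax:
  $541,100 × 10% = $54,110

Excess of alternative floor tax over ordinary income tax: $81,510 − $54,110 = $27,400.

$27,400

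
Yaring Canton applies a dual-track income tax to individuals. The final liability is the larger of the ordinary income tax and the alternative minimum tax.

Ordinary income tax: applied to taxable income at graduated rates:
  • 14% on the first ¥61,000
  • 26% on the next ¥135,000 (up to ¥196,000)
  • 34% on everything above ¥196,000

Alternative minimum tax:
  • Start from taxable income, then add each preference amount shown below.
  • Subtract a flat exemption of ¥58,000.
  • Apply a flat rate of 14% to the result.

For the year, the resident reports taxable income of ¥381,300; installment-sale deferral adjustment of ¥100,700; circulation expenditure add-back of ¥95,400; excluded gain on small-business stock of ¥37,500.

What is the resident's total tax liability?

Ordinary income tax:
  ¥61,000 × 14% = ¥8,540
  ¥135,000 × 26% = ¥35,100
  ¥185,300 × 34% = ¥63,002
  → ¥106,642

Alternative minimum tax:
  Adjusted income: ¥381,300 + ¥100,700 + ¥95,400 + ¥37,500 = ¥614,900
  Less exemption ¥58,000 → base ¥556,900
  ¥556,900 × 14% = ¥77,966

¥106,642 > ¥77,966, so the ordinary income tax governs.

¥106,642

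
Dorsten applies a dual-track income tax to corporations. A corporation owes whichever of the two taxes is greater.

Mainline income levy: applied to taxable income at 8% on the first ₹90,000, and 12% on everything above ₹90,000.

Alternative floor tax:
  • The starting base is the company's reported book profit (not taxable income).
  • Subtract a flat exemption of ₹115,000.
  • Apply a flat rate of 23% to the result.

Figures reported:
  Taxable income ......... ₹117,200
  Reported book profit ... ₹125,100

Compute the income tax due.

Alternative floor tax:
  Base (reported book profit): ₹125,100
  Less exemption ₹115,000 → base ₹10,100
  ₹10,100 × 23% = ₹2,323

Mainline income levy:
  ₹90,000 × 8% = ₹7,200
  ₹27,200 × 12% = ₹3,264
  → ₹10,464

₹10,464 > ₹2,323, so the mainline income levy governs.

₹10,464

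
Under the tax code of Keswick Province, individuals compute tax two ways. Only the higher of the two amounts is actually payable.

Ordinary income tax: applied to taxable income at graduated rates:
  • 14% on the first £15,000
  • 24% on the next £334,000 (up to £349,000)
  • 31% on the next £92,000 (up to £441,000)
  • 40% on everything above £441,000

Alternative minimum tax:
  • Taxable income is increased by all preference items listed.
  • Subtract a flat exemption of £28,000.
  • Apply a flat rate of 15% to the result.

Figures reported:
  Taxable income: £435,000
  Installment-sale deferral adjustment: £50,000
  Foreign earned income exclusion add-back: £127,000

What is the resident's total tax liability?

Alternative minimum tax:
  Adjusted income: £435,000 + £50,000 + £127,000 = £612,000
  Less exemption £28,000 → base £584,000
  £584,000 × 15% = £87,600

Ordinary income tax:
  £15,000 × 14% = £2,100
  £334,000 × 24% = £80,160
  £86,000 × 31% = £26,660
  → £108,920

£108,920 > £87,600, so the ordinary income tax governs.

£108,920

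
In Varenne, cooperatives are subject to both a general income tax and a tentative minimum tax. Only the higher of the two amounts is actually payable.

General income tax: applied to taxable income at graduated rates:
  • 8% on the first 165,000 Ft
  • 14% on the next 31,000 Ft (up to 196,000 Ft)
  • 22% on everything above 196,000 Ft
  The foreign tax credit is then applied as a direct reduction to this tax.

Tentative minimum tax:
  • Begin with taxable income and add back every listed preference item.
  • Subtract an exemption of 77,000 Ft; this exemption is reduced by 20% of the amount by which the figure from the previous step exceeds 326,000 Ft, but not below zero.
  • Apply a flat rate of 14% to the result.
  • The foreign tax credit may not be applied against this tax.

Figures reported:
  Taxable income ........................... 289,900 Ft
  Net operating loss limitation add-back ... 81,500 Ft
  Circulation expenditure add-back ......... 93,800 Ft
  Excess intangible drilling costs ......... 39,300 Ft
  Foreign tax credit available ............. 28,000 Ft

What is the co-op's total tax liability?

64,848 Ft

General income tax:
  165,000 Ft × 8% = 13,200 Ft
  31,000 Ft × 14% = 4,340 Ft
  93,900 Ft × 22% = 20,658 Ft
  → 38,198 Ft
  Less foreign tax credit 28,000 Ft → 10,198 Ft

Tentative minimum tax:
  Adjusted income: 289,900 Ft + 81,500 Ft + 93,800 Ft + 39,300 Ft = 504,500 Ft
  Exemption: 77,000 Ft − 20% × (504,500 Ft − 326,000 Ft) = 77,000 Ft − 35,700 Ft = 41,300 Ft
  Base: 504,500 Ft − 41,300 Ft = 463,200 Ft
  463,200 Ft × 14% = 64,848 Ft

64,848 Ft > 10,198 Ft, so the tentative minimum tax is the binding amount.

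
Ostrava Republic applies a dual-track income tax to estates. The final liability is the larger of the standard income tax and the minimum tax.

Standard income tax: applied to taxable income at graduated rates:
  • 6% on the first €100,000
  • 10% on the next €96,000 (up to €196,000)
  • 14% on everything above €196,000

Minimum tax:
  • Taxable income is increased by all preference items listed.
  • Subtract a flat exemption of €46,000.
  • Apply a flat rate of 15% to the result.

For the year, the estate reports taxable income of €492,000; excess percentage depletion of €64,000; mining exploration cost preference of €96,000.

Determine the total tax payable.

€90,900

Minimum tax:
  Adjusted income: €492,000 + €64,000 + €96,000 = €652,000
  Less exemption €46,000 → base €606,000
  €606,000 × 15% = €90,900

Standard income tax:
  €100,000 × 6% = €6,000
  €96,000 × 10% = €9,600
  €296,000 × 14% = €41,440
  → €57,040

€90,900 > €57,040, so the minimum tax is the binding amount.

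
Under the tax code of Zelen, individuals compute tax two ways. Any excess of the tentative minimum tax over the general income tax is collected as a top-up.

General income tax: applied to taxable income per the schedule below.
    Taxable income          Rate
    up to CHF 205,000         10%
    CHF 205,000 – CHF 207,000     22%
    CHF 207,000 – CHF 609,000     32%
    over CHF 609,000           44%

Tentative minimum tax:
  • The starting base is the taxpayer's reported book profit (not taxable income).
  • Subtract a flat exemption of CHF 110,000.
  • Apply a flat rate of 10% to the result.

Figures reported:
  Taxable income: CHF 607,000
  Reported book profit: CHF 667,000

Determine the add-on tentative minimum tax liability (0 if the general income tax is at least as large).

General income tax:
  CHF 205,000 × 10% = CHF 20,500
  CHF 2,000 × 22% = CHF 440
  CHF 400,000 × 32% = CHF 128,000
  → CHF 148,940

Tentative minimum tax:
  Base (reported book profit): CHF 667,000
  Less exemption CHF 110,000 → base CHF 557,000
  CHF 557,000 × 10% = CHF 55,700

CHF 55,700 ≤ CHF 148,940, so no add-on is due.

CHF 0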